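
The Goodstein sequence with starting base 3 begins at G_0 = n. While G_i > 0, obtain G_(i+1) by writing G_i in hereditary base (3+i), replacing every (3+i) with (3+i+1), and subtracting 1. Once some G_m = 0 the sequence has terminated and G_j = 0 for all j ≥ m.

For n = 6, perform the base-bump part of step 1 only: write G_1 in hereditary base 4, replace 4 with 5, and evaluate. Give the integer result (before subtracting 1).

8

i=0: 6 = 2·3 (b=3); 3→4: 2·4 = 8; 8−1 = 7
i=1: 7 = 4 + 3 (b=4); 4→5: 5 + 3 = 8; 8−1 = 7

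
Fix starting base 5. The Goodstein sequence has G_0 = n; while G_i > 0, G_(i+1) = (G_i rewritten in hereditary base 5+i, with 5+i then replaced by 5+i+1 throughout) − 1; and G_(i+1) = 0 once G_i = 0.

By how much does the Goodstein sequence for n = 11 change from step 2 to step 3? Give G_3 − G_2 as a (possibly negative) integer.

0

11 —HB5→ 2·5 + 1 —bump→ 2·6 + 1 = 13 —(−1)→ 12
12 —HB6→ 2·6 —bump→ 2·7 = 14 —(−1)→ 13
13 —HB7→ 7 + 6 —bump→ 8 + 6 = 14 —(−1)→ 13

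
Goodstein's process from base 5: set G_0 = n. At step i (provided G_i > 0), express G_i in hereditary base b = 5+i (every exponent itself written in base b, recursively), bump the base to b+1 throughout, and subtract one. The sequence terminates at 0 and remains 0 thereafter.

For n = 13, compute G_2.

i=0: 13 = 2·5 + 3 (b=5); 5→6: 2·6 + 3 = 15; 15−1 = 14
i=1: 14 = 2·6 + 2 (b=6); 6→7: 2·7 + 2 = 16; 16−1 = 15
i=2: 15 = 2·7 + 1 (b=7); 7→8: 2·8 + 1 = 17; 17−1 = 16

15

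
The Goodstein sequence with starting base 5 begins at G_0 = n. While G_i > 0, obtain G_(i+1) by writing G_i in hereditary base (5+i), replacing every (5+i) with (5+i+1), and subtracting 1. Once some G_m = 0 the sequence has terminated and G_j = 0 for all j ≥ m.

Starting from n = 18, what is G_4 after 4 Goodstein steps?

[0] 18 ≡ 3·5 + 3 (base 5). Lift 6: 21. −1: 20.
[1] 20 ≡ 3·6 + 2 (base 6). Lift 7: 23. −1: 22.
[2] 22 ≡ 3·7 + 1 (base 7). Lift 8: 25. −1: 24.
[3] 24 ≡ 3·8 (base 8). Lift 9: 27. −1: 26.
[4] 26 ≡ 2·9 + 8 (base 9). Lift 10: 28. −1: 27.

26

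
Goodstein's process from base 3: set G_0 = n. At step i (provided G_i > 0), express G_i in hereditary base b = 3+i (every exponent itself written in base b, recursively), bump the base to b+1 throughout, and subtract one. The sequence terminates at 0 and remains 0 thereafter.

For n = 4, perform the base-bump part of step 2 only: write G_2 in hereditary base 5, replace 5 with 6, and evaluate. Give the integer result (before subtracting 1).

G_0=4  [base 3] 3 + 1  →[3↦4]→  4 + 1 = 5  −1 ⇒ G_1=4
G_1=4  [base 4] 4  →[4↦5]→  5 = 5  −1 ⇒ G_2=4
G_2=4  [base 5] 4  →[5↦6]→  4 = 4  −1 ⇒ G_3=3

4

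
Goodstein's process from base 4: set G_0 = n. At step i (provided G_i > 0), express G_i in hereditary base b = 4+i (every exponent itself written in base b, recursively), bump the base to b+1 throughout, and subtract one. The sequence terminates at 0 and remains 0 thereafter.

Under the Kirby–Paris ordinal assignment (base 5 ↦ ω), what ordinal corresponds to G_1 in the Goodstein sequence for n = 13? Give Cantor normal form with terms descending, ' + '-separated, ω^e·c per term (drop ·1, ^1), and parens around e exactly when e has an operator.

i=0: 13 = 3·4 + 1 (b=4); 4→5: 3·5 + 1 = 16; 16−1 = 15
i=1: 15 = 3·5 (b=5); 5→6: 3·6 = 18; 18−1 = 17

ω·3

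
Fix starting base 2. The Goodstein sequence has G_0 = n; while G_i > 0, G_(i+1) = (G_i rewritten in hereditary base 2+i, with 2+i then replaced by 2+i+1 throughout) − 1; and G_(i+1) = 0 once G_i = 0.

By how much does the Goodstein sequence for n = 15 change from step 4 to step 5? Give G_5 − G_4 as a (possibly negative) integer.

6261751

G_0=15  [base 2] 2^(2 + 1) + 2^2 + 2 + 1  →[2↦3]→  3^(3 + 1) + 3^3 + 3 + 1 = 112  −1 ⇒ G_1=111
G_1=111  [base 3] 3^(3 + 1) + 3^3 + 3  →[3↦4]→  4^(4 + 1) + 4^4 + 4 = 1284  −1 ⇒ G_2=1283
G_2=1283  [base 4] 4^(4 + 1) + 4^4 + 3  →[4↦5]→  5^(5 + 1) + 5^5 + 3 = 18753  −1 ⇒ G_3=18752
G_3=18752  [base 5] 5^(5 + 1) + 5^5 + 2  →[5↦6]→  6^(6 + 1) + 6^6 + 2 = 326594  −1 ⇒ G_4=326593
G_4=326593  [base 6] 6^(6 + 1) + 6^6 + 1  →[6↦7]→  7^(7 + 1) + 7^7 + 1 = 6588345  −1 ⇒ G_5=6588344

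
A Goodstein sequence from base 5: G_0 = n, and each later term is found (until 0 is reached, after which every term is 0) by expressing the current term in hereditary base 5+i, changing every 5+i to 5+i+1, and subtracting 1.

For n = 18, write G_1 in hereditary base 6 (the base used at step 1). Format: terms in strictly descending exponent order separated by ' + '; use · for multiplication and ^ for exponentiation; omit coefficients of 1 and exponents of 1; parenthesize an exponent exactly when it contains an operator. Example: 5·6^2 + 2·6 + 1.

18 —HB5→ 3·5 + 3 —bump→ 3·6 + 3 = 21 —(−1)→ 20
20 —HB6→ 3·6 + 2 —bump→ 3·7 + 2 = 23 —(−1)→ 22

3·6 + 2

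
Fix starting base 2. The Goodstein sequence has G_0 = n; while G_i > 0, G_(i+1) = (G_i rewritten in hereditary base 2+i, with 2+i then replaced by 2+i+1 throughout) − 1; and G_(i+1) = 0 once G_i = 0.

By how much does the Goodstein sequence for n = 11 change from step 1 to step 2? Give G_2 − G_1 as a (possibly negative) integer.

943

11 —HB2→ 2^(2 + 1) + 2 + 1 —bump→ 3^(3 + 1) + 3 + 1 = 85 —(−1)→ 84
84 —HB3→ 3^(3 + 1) + 3 —bump→ 4^(4 + 1) + 4 = 1028 —(−1)→ 1027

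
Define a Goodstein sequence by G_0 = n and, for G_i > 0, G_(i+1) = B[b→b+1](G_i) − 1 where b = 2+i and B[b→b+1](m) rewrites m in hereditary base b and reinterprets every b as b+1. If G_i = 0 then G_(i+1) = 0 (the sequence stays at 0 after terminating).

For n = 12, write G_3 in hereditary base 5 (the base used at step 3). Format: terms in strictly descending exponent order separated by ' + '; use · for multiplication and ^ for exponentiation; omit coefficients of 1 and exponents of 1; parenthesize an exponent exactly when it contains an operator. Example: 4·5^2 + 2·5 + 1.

5^(5 + 1) + 2·5^2 + 2·5

(0) 12|_2 = 2^(2 + 1) + 2^2 ↦ 3^(3 + 1) + 3^3|_3 = 108 ⇒ 107
(1) 107|_3 = 3^(3 + 1) + 2·3^2 + 2·3 + 2 ↦ 4^(4 + 1) + 2·4^2 + 2·4 + 2|_4 = 1066 ⇒ 1065
(2) 1065|_4 = 4^(4 + 1) + 2·4^2 + 2·4 + 1 ↦ 5^(5 + 1) + 2·5^2 + 2·5 + 1|_5 = 15686 ⇒ 15685
(3) 15685|_5 = 5^(5 + 1) + 2·5^2 + 2·5 ↦ 6^(6 + 1) + 2·6^2 + 2·6|_6 = 280020 ⇒ 280019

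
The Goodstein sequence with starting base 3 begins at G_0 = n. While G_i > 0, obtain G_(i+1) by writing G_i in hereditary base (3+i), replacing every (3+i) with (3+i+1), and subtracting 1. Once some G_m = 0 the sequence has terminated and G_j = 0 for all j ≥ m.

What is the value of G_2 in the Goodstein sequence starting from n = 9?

17

[0] 9 ≡ 3^2 (base 3). Lift 4: 16. −1: 15.
[1] 15 ≡ 3·4 + 3 (base 4). Lift 5: 18. −1: 17.
[2] 17 ≡ 3·5 + 2 (base 5). Lift 6: 20. −1: 19.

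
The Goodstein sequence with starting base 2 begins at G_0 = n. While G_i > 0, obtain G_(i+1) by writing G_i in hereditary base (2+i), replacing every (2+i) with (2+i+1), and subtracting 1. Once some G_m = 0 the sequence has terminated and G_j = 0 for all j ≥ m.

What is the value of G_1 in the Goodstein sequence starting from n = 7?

30

G_0=7  [base 2] 2^2 + 2 + 1  →[2↦3]→  3^3 + 3 + 1 = 31  −1 ⇒ G_1=30
G_1=30  [base 3] 3^3 + 3  →[3↦4]→  4^4 + 4 = 260  −1 ⇒ G_2=259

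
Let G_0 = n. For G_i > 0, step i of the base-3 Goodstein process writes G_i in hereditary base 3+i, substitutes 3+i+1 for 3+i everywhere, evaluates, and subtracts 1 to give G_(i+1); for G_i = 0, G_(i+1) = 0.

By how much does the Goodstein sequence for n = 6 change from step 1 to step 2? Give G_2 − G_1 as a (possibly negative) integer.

G_0=6  [base 3] 2·3  →[3↦4]→  2·4 = 8  −1 ⇒ G_1=7
G_1=7  [base 4] 4 + 3  →[4↦5]→  5 + 3 = 8  −1 ⇒ G_2=7

0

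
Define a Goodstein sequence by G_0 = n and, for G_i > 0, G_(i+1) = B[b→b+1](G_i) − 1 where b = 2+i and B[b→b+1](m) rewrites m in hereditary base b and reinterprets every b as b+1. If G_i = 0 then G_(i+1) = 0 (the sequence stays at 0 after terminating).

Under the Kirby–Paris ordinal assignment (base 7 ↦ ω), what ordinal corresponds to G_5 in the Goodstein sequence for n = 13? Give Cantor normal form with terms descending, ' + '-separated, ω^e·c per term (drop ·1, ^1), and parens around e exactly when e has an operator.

13 —HB2→ 2^(2 + 1) + 2^2 + 1 —bump→ 3^(3 + 1) + 3^3 + 1 = 109 —(−1)→ 108
108 —HB3→ 3^(3 + 1) + 3^3 —bump→ 4^(4 + 1) + 4^4 = 1280 —(−1)→ 1279
1279 —HB4→ 4^(4 + 1) + 3·4^3 + 3·4^2 + 3·4 + 3 —bump→ 5^(5 + 1) + 3·5^3 + 3·5^2 + 3·5 + 3 = 16093 —(−1)→ 16092
16092 —HB5→ 5^(5 + 1) + 3·5^3 + 3·5^2 + 3·5 + 2 —bump→ 6^(6 + 1) + 3·6^3 + 3·6^2 + 3·6 + 2 = 280712 —(−1)→ 280711
280711 —HB6→ 6^(6 + 1) + 3·6^3 + 3·6^2 + 3·6 + 1 —bump→ 7^(7 + 1) + 3·7^3 + 3·7^2 + 3·7 + 1 = 5765999 —(−1)→ 5765998
5765998 —HB7→ 7^(7 + 1) + 3·7^3 + 3·7^2 + 3·7 —bump→ 8^(8 + 1) + 3·8^3 + 3·8^2 + 3·8 = 134219480 —(−1)→ 134219479

ω^(ω + 1) + ω^3·3 + ω^2·3 + ω·3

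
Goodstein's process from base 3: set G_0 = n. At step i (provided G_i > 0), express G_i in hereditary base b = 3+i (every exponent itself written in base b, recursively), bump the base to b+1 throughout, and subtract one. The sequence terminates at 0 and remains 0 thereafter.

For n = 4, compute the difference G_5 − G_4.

4 —HB3→ 3 + 1 —bump→ 4 + 1 = 5 —(−1)→ 4
4 —HB4→ 4 —bump→ 5 = 5 —(−1)→ 4
4 —HB5→ 4 —bump→ 4 = 4 —(−1)→ 3
3 —HB6→ 3 —bump→ 3 = 3 —(−1)→ 2
2 —HB7→ 2 —bump→ 2 = 2 —(−1)→ 1

-1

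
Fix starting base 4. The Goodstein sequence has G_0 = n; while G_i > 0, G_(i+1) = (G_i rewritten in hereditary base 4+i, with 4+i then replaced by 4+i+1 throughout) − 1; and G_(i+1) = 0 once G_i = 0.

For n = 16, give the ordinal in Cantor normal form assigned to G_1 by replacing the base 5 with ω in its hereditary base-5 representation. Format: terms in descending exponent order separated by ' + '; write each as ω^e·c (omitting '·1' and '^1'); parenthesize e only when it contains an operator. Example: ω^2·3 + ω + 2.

base 4: 16 = 4^2; at 5: 5^2 = 25; next = 24
base 5: 24 = 4·5 + 4; at 6: 4·6 + 4 = 28; next = 27

ω·4 + 4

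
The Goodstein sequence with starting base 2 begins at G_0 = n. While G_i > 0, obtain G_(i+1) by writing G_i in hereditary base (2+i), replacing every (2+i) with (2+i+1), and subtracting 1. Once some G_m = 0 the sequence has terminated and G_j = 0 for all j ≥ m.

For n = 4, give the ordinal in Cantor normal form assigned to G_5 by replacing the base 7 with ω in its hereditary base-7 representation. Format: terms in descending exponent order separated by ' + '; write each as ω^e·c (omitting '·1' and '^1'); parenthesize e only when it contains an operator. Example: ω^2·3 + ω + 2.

i=0: 4 = 2^2 (b=2); 2→3: 3^3 = 27; 27−1 = 26
i=1: 26 = 2·3^2 + 2·3 + 2 (b=3); 3→4: 2·4^2 + 2·4 + 2 = 42; 42−1 = 41
i=2: 41 = 2·4^2 + 2·4 + 1 (b=4); 4→5: 2·5^2 + 2·5 + 1 = 61; 61−1 = 60
i=3: 60 = 2·5^2 + 2·5 (b=5); 5→6: 2·6^2 + 2·6 = 84; 84−1 = 83
i=4: 83 = 2·6^2 + 6 + 5 (b=6); 6→7: 2·7^2 + 7 + 5 = 110; 110−1 = 109
i=5: 109 = 2·7^2 + 7 + 4 (b=7); 7→8: 2·8^2 + 8 + 4 = 140; 140−1 = 139

ω^2·2 + ω + 4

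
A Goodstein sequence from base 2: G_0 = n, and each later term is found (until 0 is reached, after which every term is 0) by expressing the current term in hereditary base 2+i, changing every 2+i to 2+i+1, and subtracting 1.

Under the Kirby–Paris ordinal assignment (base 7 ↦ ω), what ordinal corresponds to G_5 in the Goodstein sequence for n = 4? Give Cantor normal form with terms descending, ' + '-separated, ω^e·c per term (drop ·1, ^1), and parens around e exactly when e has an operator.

ω^2·2 + ω + 4

4 —HB2→ 2^2 —bump→ 3^3 = 27 —(−1)→ 26
26 —HB3→ 2·3^2 + 2·3 + 2 —bump→ 2·4^2 + 2·4 + 2 = 42 —(−1)→ 41
41 —HB4→ 2·4^2 + 2·4 + 1 —bump→ 2·5^2 + 2·5 + 1 = 61 —(−1)→ 60
60 —HB5→ 2·5^2 + 2·5 —bump→ 2·6^2 + 2·6 = 84 —(−1)→ 83
83 —HB6→ 2·6^2 + 6 + 5 —bump→ 2·7^2 + 7 + 5 = 110 —(−1)→ 109
109 —HB7→ 2·7^2 + 7 + 4 —bump→ 2·8^2 + 8 + 4 = 140 —(−1)→ 139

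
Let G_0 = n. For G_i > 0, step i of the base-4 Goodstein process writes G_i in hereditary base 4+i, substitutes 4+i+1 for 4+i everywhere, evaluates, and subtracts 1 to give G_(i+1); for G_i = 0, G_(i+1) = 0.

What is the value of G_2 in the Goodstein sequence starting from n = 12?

15

i=0: 12 = 3·4 (b=4); 4→5: 3·5 = 15; 15−1 = 14
i=1: 14 = 2·5 + 4 (b=5); 5→6: 2·6 + 4 = 16; 16−1 = 15
i=2: 15 = 2·6 + 3 (b=6); 6→7: 2·7 + 3 = 17; 17−1 = 16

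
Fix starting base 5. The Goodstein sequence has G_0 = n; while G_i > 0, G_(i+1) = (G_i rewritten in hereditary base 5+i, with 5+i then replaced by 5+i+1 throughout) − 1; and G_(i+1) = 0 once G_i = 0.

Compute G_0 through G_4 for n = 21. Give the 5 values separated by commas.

21 —HB5→ 4·5 + 1 —bump→ 4·6 + 1 = 25 —(−1)→ 24
24 —HB6→ 4·6 —bump→ 4·7 = 28 —(−1)→ 27
27 —HB7→ 3·7 + 6 —bump→ 3·8 + 6 = 30 —(−1)→ 29
29 —HB8→ 3·8 + 5 —bump→ 3·9 + 5 = 32 —(−1)→ 31

21, 24, 27, 29, 31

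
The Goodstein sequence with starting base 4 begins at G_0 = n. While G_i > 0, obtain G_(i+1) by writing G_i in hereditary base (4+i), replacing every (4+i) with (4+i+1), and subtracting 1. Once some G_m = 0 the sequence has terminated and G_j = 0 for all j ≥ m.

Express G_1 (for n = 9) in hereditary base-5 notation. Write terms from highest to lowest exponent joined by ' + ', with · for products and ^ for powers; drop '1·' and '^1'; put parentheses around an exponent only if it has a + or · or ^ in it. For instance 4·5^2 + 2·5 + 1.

9 —HB4→ 2·4 + 1 —bump→ 2·5 + 1 = 11 —(−1)→ 10
10 —HB5→ 2·5 —bump→ 2·6 = 12 —(−1)→ 11

2·5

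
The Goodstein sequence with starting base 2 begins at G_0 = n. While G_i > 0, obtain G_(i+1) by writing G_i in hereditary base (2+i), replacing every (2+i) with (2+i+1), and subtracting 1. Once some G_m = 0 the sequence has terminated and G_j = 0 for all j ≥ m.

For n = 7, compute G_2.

G_0=7  [base 2] 2^2 + 2 + 1  →[2↦3]→  3^3 + 3 + 1 = 31  −1 ⇒ G_1=30
G_1=30  [base 3] 3^3 + 3  →[3↦4]→  4^4 + 4 = 260  −1 ⇒ G_2=259

259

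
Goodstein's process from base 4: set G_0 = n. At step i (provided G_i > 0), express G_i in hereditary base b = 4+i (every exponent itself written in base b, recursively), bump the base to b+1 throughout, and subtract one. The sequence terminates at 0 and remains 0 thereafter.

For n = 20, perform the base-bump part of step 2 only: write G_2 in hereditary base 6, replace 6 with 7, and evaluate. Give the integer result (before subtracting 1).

base 4: 20 = 4^2 + 4; at 5: 5^2 + 5 = 30; next = 29
base 5: 29 = 5^2 + 4; at 6: 6^2 + 4 = 40; next = 39
base 6: 39 = 6^2 + 3; at 7: 7^2 + 3 = 52; next = 51

52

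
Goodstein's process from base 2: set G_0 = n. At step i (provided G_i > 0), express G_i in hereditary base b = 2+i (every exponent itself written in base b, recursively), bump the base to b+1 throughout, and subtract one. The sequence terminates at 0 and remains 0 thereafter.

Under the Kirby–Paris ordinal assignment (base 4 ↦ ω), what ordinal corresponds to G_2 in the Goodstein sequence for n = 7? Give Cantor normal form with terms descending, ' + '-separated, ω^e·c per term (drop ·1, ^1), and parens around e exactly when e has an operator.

ω^ω + 3

base 2: 7 = 2^2 + 2 + 1; at 3: 3^3 + 3 + 1 = 31; next = 30
base 3: 30 = 3^3 + 3; at 4: 4^4 + 4 = 260; next = 259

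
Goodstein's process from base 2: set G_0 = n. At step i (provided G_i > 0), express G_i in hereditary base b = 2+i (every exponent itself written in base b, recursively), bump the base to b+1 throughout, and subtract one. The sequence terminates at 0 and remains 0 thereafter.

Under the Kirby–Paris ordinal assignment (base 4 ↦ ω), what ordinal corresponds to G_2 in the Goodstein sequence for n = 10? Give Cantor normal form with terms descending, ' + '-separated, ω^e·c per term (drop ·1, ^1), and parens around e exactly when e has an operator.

ω^(ω + 1) + 1

G_0=10  [base 2] 2^(2 + 1) + 2  →[2↦3]→  3^(3 + 1) + 3 = 84  −1 ⇒ G_1=83
G_1=83  [base 3] 3^(3 + 1) + 2  →[3↦4]→  4^(4 + 1) + 2 = 1026  −1 ⇒ G_2=1025
G_2=1025  [base 4] 4^(4 + 1) + 1  →[4↦5]→  5^(5 + 1) + 1 = 15626  −1 ⇒ G_3=15625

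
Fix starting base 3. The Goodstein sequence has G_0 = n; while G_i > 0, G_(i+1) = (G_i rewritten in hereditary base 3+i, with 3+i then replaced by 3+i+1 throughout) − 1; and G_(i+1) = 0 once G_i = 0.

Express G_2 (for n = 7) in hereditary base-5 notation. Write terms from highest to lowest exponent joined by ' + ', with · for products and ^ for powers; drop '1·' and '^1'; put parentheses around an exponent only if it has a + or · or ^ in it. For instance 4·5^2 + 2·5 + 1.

5 + 4

[0] 7 ≡ 2·3 + 1 (base 3). Lift 4: 9. −1: 8.
[1] 8 ≡ 2·4 (base 4). Lift 5: 10. −1: 9.
[2] 9 ≡ 5 + 4 (base 5). Lift 6: 10. −1: 9.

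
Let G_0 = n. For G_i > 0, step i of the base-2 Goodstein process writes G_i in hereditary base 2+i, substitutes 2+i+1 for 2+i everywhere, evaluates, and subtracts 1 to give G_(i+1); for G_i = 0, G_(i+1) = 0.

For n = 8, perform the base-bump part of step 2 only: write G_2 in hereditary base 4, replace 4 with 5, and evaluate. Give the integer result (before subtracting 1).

base 2: 8 = 2^(2 + 1); at 3: 3^(3 + 1) = 81; next = 80
base 3: 80 = 2·3^3 + 2·3^2 + 2·3 + 2; at 4: 2·4^4 + 2·4^2 + 2·4 + 2 = 554; next = 553
base 4: 553 = 2·4^4 + 2·4^2 + 2·4 + 1; at 5: 2·5^5 + 2·5^2 + 2·5 + 1 = 6311; next = 6310

6311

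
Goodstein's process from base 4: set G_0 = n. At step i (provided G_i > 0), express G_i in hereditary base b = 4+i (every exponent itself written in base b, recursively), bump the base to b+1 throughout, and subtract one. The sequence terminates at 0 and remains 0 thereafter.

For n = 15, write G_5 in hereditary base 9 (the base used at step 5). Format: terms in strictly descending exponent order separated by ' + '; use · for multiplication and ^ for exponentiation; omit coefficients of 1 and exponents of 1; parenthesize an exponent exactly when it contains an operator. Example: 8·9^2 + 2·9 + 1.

base 4: 15 = 3·4 + 3; at 5: 3·5 + 3 = 18; next = 17
base 5: 17 = 3·5 + 2; at 6: 3·6 + 2 = 20; next = 19
base 6: 19 = 3·6 + 1; at 7: 3·7 + 1 = 22; next = 21
base 7: 21 = 3·7; at 8: 3·8 = 24; next = 23
base 8: 23 = 2·8 + 7; at 9: 2·9 + 7 = 25; next = 24
base 9: 24 = 2·9 + 6; at 10: 2·10 + 6 = 26; next = 25

2·9 + 6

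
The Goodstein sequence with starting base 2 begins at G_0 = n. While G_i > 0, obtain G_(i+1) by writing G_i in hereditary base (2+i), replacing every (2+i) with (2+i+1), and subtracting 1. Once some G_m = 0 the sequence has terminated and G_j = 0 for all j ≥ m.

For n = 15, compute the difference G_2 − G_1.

1172

base 2: 15 = 2^(2 + 1) + 2^2 + 2 + 1; at 3: 3^(3 + 1) + 3^3 + 3 + 1 = 112; next = 111
base 3: 111 = 3^(3 + 1) + 3^3 + 3; at 4: 4^(4 + 1) + 4^4 + 4 = 1284; next = 1283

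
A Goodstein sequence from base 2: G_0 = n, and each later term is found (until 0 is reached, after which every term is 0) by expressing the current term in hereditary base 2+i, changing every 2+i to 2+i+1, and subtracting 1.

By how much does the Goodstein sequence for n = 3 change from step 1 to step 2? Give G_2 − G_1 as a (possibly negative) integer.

3 —HB2→ 2 + 1 —bump→ 3 + 1 = 4 —(−1)→ 3
3 —HB3→ 3 —bump→ 4 = 4 —(−1)→ 3

0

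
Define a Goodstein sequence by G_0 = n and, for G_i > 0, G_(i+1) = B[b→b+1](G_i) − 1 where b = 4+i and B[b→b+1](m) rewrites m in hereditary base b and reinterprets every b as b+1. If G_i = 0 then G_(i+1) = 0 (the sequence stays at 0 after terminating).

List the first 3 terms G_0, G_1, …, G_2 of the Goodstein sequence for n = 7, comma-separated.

7, 7, 7

7 —HB4→ 4 + 3 —bump→ 5 + 3 = 8 —(−1)→ 7
7 —HB5→ 5 + 2 —bump→ 6 + 2 = 8 —(−1)→ 7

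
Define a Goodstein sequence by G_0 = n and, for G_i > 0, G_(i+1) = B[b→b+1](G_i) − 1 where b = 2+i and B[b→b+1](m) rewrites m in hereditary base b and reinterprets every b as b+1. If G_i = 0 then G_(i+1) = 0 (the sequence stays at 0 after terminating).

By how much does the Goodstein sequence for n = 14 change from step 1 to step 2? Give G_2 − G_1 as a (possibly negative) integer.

1171

G_0=14  [base 2] 2^(2 + 1) + 2^2 + 2  →[2↦3]→  3^(3 + 1) + 3^3 + 3 = 111  −1 ⇒ G_1=110
G_1=110  [base 3] 3^(3 + 1) + 3^3 + 2  →[3↦4]→  4^(4 + 1) + 4^4 + 2 = 1282  −1 ⇒ G_2=1281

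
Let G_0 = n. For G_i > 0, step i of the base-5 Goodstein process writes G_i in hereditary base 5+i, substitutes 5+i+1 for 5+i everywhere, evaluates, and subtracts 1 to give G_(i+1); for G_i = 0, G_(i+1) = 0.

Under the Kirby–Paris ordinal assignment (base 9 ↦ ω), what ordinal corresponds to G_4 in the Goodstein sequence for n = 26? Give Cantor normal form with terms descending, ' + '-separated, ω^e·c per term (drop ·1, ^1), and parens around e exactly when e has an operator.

i=0: 26 = 5^2 + 1 (b=5); 5→6: 6^2 + 1 = 37; 37−1 = 36
i=1: 36 = 6^2 (b=6); 6→7: 7^2 = 49; 49−1 = 48
i=2: 48 = 6·7 + 6 (b=7); 7→8: 6·8 + 6 = 54; 54−1 = 53
i=3: 53 = 6·8 + 5 (b=8); 8→9: 6·9 + 5 = 59; 59−1 = 58
i=4: 58 = 6·9 + 4 (b=9); 9→10: 6·10 + 4 = 64; 64−1 = 63

ω·6 + 4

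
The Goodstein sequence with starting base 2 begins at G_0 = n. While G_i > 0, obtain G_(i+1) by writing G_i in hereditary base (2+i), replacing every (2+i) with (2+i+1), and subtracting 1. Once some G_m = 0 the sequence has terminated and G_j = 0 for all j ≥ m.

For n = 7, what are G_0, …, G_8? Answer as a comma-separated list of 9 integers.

base 2: 7 = 2^2 + 2 + 1; at 3: 3^3 + 3 + 1 = 31; next = 30
base 3: 30 = 3^3 + 3; at 4: 4^4 + 4 = 260; next = 259
base 4: 259 = 4^4 + 3; at 5: 5^5 + 3 = 3128; next = 3127
base 5: 3127 = 5^5 + 2; at 6: 6^6 + 2 = 46658; next = 46657
base 6: 46657 = 6^6 + 1; at 7: 7^7 + 1 = 823544; next = 823543
base 7: 823543 = 7^7; at 8: 8^8 = 16777216; next = 16777215
base 8: 16777215 = 7·8^7 + 7·8^6 + 7·8^5 + 7·8^4 + 7·8^3 + 7·8^2 + 7·8 + 7; at 9: 7·9^7 + 7·9^6 + 7·9^5 + 7·9^4 + 7·9^3 + 7·9^2 + 7·9 + 7 = 37665880; next = 37665879
base 9: 37665879 = 7·9^7 + 7·9^6 + 7·9^5 + 7·9^4 + 7·9^3 + 7·9^2 + 7·9 + 6; at 10: 7·10^7 + 7·10^6 + 7·10^5 + 7·10^4 + 7·10^3 + 7·10^2 + 7·10 + 6 = 77777776; next = 77777775

7, 30, 259, 3127, 46657, 823543, 16777215, 37665879, 77777775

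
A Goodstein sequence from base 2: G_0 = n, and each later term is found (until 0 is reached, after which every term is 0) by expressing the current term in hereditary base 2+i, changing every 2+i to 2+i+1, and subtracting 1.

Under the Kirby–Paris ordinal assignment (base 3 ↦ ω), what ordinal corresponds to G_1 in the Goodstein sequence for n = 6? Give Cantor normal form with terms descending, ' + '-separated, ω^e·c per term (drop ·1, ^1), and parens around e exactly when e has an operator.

base 2: 6 = 2^2 + 2; at 3: 3^3 + 3 = 30; next = 29
base 3: 29 = 3^3 + 2; at 4: 4^4 + 2 = 258; next = 257

ω^ω + 2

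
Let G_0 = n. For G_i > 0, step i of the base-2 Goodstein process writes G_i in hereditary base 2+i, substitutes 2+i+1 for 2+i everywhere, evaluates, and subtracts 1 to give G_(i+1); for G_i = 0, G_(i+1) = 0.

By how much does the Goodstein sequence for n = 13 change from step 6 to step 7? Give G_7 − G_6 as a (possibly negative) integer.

3352567376

(0) 13|_2 = 2^(2 + 1) + 2^2 + 1 ↦ 3^(3 + 1) + 3^3 + 1|_3 = 109 ⇒ 108
(1) 108|_3 = 3^(3 + 1) + 3^3 ↦ 4^(4 + 1) + 4^4|_4 = 1280 ⇒ 1279
(2) 1279|_4 = 4^(4 + 1) + 3·4^3 + 3·4^2 + 3·4 + 3 ↦ 5^(5 + 1) + 3·5^3 + 3·5^2 + 3·5 + 3|_5 = 16093 ⇒ 16092
(3) 16092|_5 = 5^(5 + 1) + 3·5^3 + 3·5^2 + 3·5 + 2 ↦ 6^(6 + 1) + 3·6^3 + 3·6^2 + 3·6 + 2|_6 = 280712 ⇒ 280711
(4) 280711|_6 = 6^(6 + 1) + 3·6^3 + 3·6^2 + 3·6 + 1 ↦ 7^(7 + 1) + 3·7^3 + 3·7^2 + 3·7 + 1|_7 = 5765999 ⇒ 5765998
(5) 5765998|_7 = 7^(7 + 1) + 3·7^3 + 3·7^2 + 3·7 ↦ 8^(8 + 1) + 3·8^3 + 3·8^2 + 3·8|_8 = 134219480 ⇒ 134219479
(6) 134219479|_8 = 8^(8 + 1) + 3·8^3 + 3·8^2 + 2·8 + 7 ↦ 9^(9 + 1) + 3·9^3 + 3·9^2 + 2·9 + 7|_9 = 3486786856 ⇒ 3486786855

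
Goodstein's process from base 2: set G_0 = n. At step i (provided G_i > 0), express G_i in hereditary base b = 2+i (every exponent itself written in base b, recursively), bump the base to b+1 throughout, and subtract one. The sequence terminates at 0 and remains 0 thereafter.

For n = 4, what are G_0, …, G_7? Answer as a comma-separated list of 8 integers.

G_0 = 4. HB_2(4) = 2^2. Bump = 27. G_1 = 26.
G_1 = 26. HB_3(26) = 2·3^2 + 2·3 + 2. Bump = 42. G_2 = 41.
G_2 = 41. HB_4(41) = 2·4^2 + 2·4 + 1. Bump = 61. G_3 = 60.
G_3 = 60. HB_5(60) = 2·5^2 + 2·5. Bump = 84. G_4 = 83.
G_4 = 83. HB_6(83) = 2·6^2 + 6 + 5. Bump = 110. G_5 = 109.
G_5 = 109. HB_7(109) = 2·7^2 + 7 + 4. Bump = 140. G_6 = 139.
G_6 = 139. HB_8(139) = 2·8^2 + 8 + 3. Bump = 174. G_7 = 173.

4, 26, 41, 60, 83, 109, 139, 173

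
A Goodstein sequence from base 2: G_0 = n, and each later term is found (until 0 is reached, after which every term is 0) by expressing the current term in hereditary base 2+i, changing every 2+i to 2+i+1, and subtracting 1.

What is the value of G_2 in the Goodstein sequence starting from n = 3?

G_0=3  [base 2] 2 + 1  →[2↦3]→  3 + 1 = 4  −1 ⇒ G_1=3
G_1=3  [base 3] 3  →[3↦4]→  4 = 4  −1 ⇒ G_2=3
G_2=3  [base 4] 3  →[4↦5]→  3 = 3  −1 ⇒ G_3=2

3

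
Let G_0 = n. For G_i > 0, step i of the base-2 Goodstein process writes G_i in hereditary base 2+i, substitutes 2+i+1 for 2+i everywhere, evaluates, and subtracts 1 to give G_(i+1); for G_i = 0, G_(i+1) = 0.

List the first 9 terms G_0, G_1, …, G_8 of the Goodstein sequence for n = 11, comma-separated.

11, 84, 1027, 15627, 279937, 5764801, 134217727, 2749609302, 70077777775

11 —HB2→ 2^(2 + 1) + 2 + 1 —bump→ 3^(3 + 1) + 3 + 1 = 85 —(−1)→ 84
84 —HB3→ 3^(3 + 1) + 3 —bump→ 4^(4 + 1) + 4 = 1028 —(−1)→ 1027
1027 —HB4→ 4^(4 + 1) + 3 —bump→ 5^(5 + 1) + 3 = 15628 —(−1)→ 15627
15627 —HB5→ 5^(5 + 1) + 2 —bump→ 6^(6 + 1) + 2 = 279938 —(−1)→ 279937
279937 —HB6→ 6^(6 + 1) + 1 —bump→ 7^(7 + 1) + 1 = 5764802 —(−1)→ 5764801
5764801 —HB7→ 7^(7 + 1) —bump→ 8^(8 + 1) = 134217728 —(−1)→ 134217727
134217727 —HB8→ 7·8^8 + 7·8^7 + 7·8^6 + 7·8^5 + 7·8^4 + 7·8^3 + 7·8^2 + 7·8 + 7 —bump→ 7·9^9 + 7·9^7 + 7·9^6 + 7·9^5 + 7·9^4 + 7·9^3 + 7·9^2 + 7·9 + 7 = 2749609303 —(−1)→ 2749609302
2749609302 —HB9→ 7·9^9 + 7·9^7 + 7·9^6 + 7·9^5 + 7·9^4 + 7·9^3 + 7·9^2 + 7·9 + 6 —bump→ 7·10^10 + 7·10^7 + 7·10^6 + 7·10^5 + 7·10^4 + 7·10^3 + 7·10^2 + 7·10 + 6 = 70077777776 —(−1)→ 70077777775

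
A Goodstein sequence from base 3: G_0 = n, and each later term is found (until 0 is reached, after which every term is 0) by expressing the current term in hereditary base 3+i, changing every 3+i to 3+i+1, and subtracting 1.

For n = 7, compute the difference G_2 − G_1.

i=0: 7 = 2·3 + 1 (b=3); 3→4: 2·4 + 1 = 9; 9−1 = 8
i=1: 8 = 2·4 (b=4); 4→5: 2·5 = 10; 10−1 = 9

1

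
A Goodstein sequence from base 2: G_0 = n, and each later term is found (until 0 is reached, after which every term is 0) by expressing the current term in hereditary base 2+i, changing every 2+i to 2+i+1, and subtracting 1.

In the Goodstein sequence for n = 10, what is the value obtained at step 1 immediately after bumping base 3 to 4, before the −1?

G_0=10  [base 2] 2^(2 + 1) + 2  →[2↦3]→  3^(3 + 1) + 3 = 84  −1 ⇒ G_1=83
G_1=83  [base 3] 3^(3 + 1) + 2  →[3↦4]→  4^(4 + 1) + 2 = 1026  −1 ⇒ G_2=1025

1026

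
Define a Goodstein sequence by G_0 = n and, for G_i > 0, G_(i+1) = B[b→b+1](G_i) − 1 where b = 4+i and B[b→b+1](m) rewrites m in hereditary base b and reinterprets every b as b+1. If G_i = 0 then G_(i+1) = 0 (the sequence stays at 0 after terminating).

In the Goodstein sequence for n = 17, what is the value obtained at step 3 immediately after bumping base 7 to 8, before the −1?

base 4: 17 = 4^2 + 1; at 5: 5^2 + 1 = 26; next = 25
base 5: 25 = 5^2; at 6: 6^2 = 36; next = 35
base 6: 35 = 5·6 + 5; at 7: 5·7 + 5 = 40; next = 39
base 7: 39 = 5·7 + 4; at 8: 5·8 + 4 = 44; next = 43

44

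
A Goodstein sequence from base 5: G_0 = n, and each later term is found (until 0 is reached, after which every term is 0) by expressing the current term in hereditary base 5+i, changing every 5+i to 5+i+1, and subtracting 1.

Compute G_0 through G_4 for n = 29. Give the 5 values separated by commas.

29, 39, 51, 65, 81

29 —HB5→ 5^2 + 4 —bump→ 6^2 + 4 = 40 —(−1)→ 39
39 —HB6→ 6^2 + 3 —bump→ 7^2 + 3 = 52 —(−1)→ 51
51 —HB7→ 7^2 + 2 —bump→ 8^2 + 2 = 66 —(−1)→ 65
65 —HB8→ 8^2 + 1 —bump→ 9^2 + 1 = 82 —(−1)→ 81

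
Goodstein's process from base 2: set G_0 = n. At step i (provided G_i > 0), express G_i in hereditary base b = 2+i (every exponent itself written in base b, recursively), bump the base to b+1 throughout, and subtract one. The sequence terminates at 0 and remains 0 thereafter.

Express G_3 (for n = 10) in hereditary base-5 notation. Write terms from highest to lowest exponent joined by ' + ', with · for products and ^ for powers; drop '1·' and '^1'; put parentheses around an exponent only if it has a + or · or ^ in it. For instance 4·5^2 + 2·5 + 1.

G_0 = 10. HB_2(10) = 2^(2 + 1) + 2. Bump = 84. G_1 = 83.
G_1 = 83. HB_3(83) = 3^(3 + 1) + 2. Bump = 1026. G_2 = 1025.
G_2 = 1025. HB_4(1025) = 4^(4 + 1) + 1. Bump = 15626. G_3 = 15625.
G_3 = 15625. HB_5(15625) = 5^(5 + 1). Bump = 279936. G_4 = 279935.

5^(5 + 1)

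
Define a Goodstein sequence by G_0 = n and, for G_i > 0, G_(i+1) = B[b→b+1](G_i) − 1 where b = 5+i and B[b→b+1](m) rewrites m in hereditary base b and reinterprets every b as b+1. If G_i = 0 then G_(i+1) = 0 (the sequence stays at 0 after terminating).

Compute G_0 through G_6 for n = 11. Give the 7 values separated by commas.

11, 12, 13, 13, 13, 13, 13

G_0=11  [base 5] 2·5 + 1  →[5↦6]→  2·6 + 1 = 13  −1 ⇒ G_1=12
G_1=12  [base 6] 2·6  →[6↦7]→  2·7 = 14  −1 ⇒ G_2=13
G_2=13  [base 7] 7 + 6  →[7↦8]→  8 + 6 = 14  −1 ⇒ G_3=13
G_3=13  [base 8] 8 + 5  →[8↦9]→  9 + 5 = 14  −1 ⇒ G_4=13
G_4=13  [base 9] 9 + 4  →[9↦10]→  10 + 4 = 14  −1 ⇒ G_5=13
G_5=13  [base 10] 10 + 3  →[10↦11]→  11 + 3 = 14  −1 ⇒ G_6=13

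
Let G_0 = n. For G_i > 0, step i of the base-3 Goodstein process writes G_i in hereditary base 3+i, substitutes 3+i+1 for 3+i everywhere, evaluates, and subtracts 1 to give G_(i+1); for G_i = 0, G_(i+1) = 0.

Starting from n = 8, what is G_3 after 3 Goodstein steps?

G_0=8  [base 3] 2·3 + 2  →[3↦4]→  2·4 + 2 = 10  −1 ⇒ G_1=9
G_1=9  [base 4] 2·4 + 1  →[4↦5]→  2·5 + 1 = 11  −1 ⇒ G_2=10
G_2=10  [base 5] 2·5  →[5↦6]→  2·6 = 12  −1 ⇒ G_3=11

11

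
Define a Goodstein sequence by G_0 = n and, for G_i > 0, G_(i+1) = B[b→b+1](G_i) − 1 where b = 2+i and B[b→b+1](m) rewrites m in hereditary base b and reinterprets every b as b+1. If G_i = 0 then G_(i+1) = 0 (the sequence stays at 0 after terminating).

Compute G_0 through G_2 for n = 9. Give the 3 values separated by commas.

(0) 9|_2 = 2^(2 + 1) + 1 ↦ 3^(3 + 1) + 1|_3 = 82 ⇒ 81
(1) 81|_3 = 3^(3 + 1) ↦ 4^(4 + 1)|_4 = 1024 ⇒ 1023

9, 81, 1023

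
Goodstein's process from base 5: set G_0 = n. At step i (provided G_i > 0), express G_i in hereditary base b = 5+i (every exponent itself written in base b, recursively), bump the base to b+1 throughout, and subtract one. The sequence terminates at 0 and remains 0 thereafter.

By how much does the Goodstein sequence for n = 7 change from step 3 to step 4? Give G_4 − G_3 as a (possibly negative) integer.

-1

G_0=7  [base 5] 5 + 2  →[5↦6]→  6 + 2 = 8  −1 ⇒ G_1=7
G_1=7  [base 6] 6 + 1  →[6↦7]→  7 + 1 = 8  −1 ⇒ G_2=7
G_2=7  [base 7] 7  →[7↦8]→  8 = 8  −1 ⇒ G_3=7
G_3=7  [base 8] 7  →[8↦9]→  7 = 7  −1 ⇒ G_4=6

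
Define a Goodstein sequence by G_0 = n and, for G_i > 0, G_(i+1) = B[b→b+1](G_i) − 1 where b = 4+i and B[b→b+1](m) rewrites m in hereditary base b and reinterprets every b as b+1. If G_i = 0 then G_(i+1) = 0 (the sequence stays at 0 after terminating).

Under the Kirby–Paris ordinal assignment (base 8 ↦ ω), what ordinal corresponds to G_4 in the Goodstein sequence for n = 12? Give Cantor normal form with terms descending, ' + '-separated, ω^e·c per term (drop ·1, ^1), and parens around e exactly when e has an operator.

G_0=12  [base 4] 3·4  →[4↦5]→  3·5 = 15  −1 ⇒ G_1=14
G_1=14  [base 5] 2·5 + 4  →[5↦6]→  2·6 + 4 = 16  −1 ⇒ G_2=15
G_2=15  [base 6] 2·6 + 3  →[6↦7]→  2·7 + 3 = 17  −1 ⇒ G_3=16
G_3=16  [base 7] 2·7 + 2  →[7↦8]→  2·8 + 2 = 18  −1 ⇒ G_4=17
G_4=17  [base 8] 2·8 + 1  →[8↦9]→  2·9 + 1 = 19  −1 ⇒ G_5=18

ω·2 + 1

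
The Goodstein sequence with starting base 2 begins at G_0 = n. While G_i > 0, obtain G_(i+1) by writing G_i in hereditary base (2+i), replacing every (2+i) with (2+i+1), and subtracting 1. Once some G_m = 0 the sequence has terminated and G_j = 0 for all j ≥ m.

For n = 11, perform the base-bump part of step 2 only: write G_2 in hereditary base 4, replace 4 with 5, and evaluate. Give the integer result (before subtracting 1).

[0] 11 ≡ 2^(2 + 1) + 2 + 1 (base 2). Lift 3: 85. −1: 84.
[1] 84 ≡ 3^(3 + 1) + 3 (base 3). Lift 4: 1028. −1: 1027.
[2] 1027 ≡ 4^(4 + 1) + 3 (base 4). Lift 5: 15628. −1: 15627.

15628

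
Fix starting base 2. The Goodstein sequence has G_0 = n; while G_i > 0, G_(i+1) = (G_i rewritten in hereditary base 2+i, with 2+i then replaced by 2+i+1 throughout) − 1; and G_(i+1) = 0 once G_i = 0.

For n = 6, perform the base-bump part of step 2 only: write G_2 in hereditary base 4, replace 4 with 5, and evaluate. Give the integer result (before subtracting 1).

3126

i=0: 6 = 2^2 + 2 (b=2); 2→3: 3^3 + 3 = 30; 30−1 = 29
i=1: 29 = 3^3 + 2 (b=3); 3→4: 4^4 + 2 = 258; 258−1 = 257
i=2: 257 = 4^4 + 1 (b=4); 4→5: 5^5 + 1 = 3126; 3126−1 = 3125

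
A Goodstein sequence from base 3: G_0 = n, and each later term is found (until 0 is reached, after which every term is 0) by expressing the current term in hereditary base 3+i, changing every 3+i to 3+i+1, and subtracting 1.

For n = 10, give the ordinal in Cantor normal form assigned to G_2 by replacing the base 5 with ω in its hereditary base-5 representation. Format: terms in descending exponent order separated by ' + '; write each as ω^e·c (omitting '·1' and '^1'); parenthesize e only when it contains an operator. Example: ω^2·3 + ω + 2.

ω·4 + 4

step 0: 10 = 3^2 + 1; sub 4 for 3: 4^2 + 1; = 17; G_1 = 17−1 = 16
step 1: 16 = 4^2; sub 5 for 4: 5^2; = 25; G_2 = 25−1 = 24
step 2: 24 = 4·5 + 4; sub 6 for 5: 4·6 + 4; = 28; G_3 = 28−1 = 27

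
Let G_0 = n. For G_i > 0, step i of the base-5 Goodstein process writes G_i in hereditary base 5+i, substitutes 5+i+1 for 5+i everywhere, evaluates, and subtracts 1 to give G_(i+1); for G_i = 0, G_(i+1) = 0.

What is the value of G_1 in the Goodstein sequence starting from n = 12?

[0] 12 ≡ 2·5 + 2 (base 5). Lift 6: 14. −1: 13.
[1] 13 ≡ 2·6 + 1 (base 6). Lift 7: 15. −1: 14.

13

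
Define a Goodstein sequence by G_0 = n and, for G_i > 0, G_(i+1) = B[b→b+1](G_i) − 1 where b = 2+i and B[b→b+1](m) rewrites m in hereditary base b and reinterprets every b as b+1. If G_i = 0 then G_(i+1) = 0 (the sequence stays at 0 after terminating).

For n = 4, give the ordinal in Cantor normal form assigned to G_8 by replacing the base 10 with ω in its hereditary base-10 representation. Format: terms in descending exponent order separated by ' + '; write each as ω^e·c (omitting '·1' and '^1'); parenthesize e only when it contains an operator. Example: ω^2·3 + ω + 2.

ω^2·2 + ω + 1

(0) 4|_2 = 2^2 ↦ 3^3|_3 = 27 ⇒ 26
(1) 26|_3 = 2·3^2 + 2·3 + 2 ↦ 2·4^2 + 2·4 + 2|_4 = 42 ⇒ 41
(2) 41|_4 = 2·4^2 + 2·4 + 1 ↦ 2·5^2 + 2·5 + 1|_5 = 61 ⇒ 60
(3) 60|_5 = 2·5^2 + 2·5 ↦ 2·6^2 + 2·6|_6 = 84 ⇒ 83
(4) 83|_6 = 2·6^2 + 6 + 5 ↦ 2·7^2 + 7 + 5|_7 = 110 ⇒ 109
(5) 109|_7 = 2·7^2 + 7 + 4 ↦ 2·8^2 + 8 + 4|_8 = 140 ⇒ 139
(6) 139|_8 = 2·8^2 + 8 + 3 ↦ 2·9^2 + 9 + 3|_9 = 174 ⇒ 173
(7) 173|_9 = 2·9^2 + 9 + 2 ↦ 2·10^2 + 10 + 2|_10 = 212 ⇒ 211
(8) 211|_10 = 2·10^2 + 10 + 1 ↦ 2·11^2 + 11 + 1|_11 = 254 ⇒ 253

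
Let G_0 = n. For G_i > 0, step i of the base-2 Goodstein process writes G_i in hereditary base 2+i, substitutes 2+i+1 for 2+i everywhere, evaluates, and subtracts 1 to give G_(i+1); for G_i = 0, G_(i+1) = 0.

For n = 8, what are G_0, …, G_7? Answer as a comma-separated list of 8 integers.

base 2: 8 = 2^(2 + 1); at 3: 3^(3 + 1) = 81; next = 80
base 3: 80 = 2·3^3 + 2·3^2 + 2·3 + 2; at 4: 2·4^4 + 2·4^2 + 2·4 + 2 = 554; next = 553
base 4: 553 = 2·4^4 + 2·4^2 + 2·4 + 1; at 5: 2·5^5 + 2·5^2 + 2·5 + 1 = 6311; next = 6310
base 5: 6310 = 2·5^5 + 2·5^2 + 2·5; at 6: 2·6^6 + 2·6^2 + 2·6 = 93396; next = 93395
base 6: 93395 = 2·6^6 + 2·6^2 + 6 + 5; at 7: 2·7^7 + 2·7^2 + 7 + 5 = 1647196; next = 1647195
base 7: 1647195 = 2·7^7 + 2·7^2 + 7 + 4; at 8: 2·8^8 + 2·8^2 + 8 + 4 = 33554572; next = 33554571
base 8: 33554571 = 2·8^8 + 2·8^2 + 8 + 3; at 9: 2·9^9 + 2·9^2 + 9 + 3 = 774841152; next = 774841151

8, 80, 553, 6310, 93395, 1647195, 33554571, 774841151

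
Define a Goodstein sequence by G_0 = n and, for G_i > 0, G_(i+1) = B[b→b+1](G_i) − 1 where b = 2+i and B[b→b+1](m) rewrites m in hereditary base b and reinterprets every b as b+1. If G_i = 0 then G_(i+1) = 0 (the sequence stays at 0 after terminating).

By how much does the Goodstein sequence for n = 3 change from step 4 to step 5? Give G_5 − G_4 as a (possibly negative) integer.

(0) 3|_2 = 2 + 1 ↦ 3 + 1|_3 = 4 ⇒ 3
(1) 3|_3 = 3 ↦ 4|_4 = 4 ⇒ 3
(2) 3|_4 = 3 ↦ 3|_5 = 3 ⇒ 2
(3) 2|_5 = 2 ↦ 2|_6 = 2 ⇒ 1
(4) 1|_6 = 1 ↦ 1|_7 = 1 ⇒ 0

-1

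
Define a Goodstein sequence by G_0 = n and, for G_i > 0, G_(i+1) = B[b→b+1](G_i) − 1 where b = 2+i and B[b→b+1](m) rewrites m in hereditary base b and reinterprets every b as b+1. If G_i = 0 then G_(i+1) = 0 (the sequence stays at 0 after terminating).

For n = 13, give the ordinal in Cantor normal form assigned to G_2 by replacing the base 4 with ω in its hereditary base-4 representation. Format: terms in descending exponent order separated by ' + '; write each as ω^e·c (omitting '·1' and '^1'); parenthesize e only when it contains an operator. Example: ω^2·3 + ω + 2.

13 —HB2→ 2^(2 + 1) + 2^2 + 1 —bump→ 3^(3 + 1) + 3^3 + 1 = 109 —(−1)→ 108
108 —HB3→ 3^(3 + 1) + 3^3 —bump→ 4^(4 + 1) + 4^4 = 1280 —(−1)→ 1279
1279 —HB4→ 4^(4 + 1) + 3·4^3 + 3·4^2 + 3·4 + 3 —bump→ 5^(5 + 1) + 3·5^3 + 3·5^2 + 3·5 + 3 = 16093 —(−1)→ 16092

ω^(ω + 1) + ω^3·3 + ω^2·3 + ω·3 + 3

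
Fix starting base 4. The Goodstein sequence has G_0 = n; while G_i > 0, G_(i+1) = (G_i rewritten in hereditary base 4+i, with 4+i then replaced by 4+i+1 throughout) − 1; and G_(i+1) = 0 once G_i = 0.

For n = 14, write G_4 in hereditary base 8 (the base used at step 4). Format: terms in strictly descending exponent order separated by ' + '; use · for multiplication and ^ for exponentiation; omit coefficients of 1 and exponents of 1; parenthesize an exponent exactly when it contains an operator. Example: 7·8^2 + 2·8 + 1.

2·8 + 5

14 —HB4→ 3·4 + 2 —bump→ 3·5 + 2 = 17 —(−1)→ 16
16 —HB5→ 3·5 + 1 —bump→ 3·6 + 1 = 19 —(−1)→ 18
18 —HB6→ 3·6 —bump→ 3·7 = 21 —(−1)→ 20
20 —HB7→ 2·7 + 6 —bump→ 2·8 + 6 = 22 —(−1)→ 21
21 —HB8→ 2·8 + 5 —bump→ 2·9 + 5 = 23 —(−1)→ 22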